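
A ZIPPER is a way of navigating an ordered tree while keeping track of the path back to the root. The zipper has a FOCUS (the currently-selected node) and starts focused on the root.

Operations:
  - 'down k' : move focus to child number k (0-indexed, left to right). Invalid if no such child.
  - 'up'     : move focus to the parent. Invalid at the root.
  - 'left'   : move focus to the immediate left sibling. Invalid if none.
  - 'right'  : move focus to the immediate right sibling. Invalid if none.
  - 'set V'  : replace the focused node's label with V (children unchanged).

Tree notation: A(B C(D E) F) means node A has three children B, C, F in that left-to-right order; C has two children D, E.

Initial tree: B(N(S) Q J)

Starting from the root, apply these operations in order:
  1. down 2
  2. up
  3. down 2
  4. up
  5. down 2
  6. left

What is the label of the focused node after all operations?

Step 1 (down 2): focus=J path=2 depth=1 children=[] left=['N', 'Q'] right=[] parent=B
Step 2 (up): focus=B path=root depth=0 children=['N', 'Q', 'J'] (at root)
Step 3 (down 2): focus=J path=2 depth=1 children=[] left=['N', 'Q'] right=[] parent=B
Step 4 (up): focus=B path=root depth=0 children=['N', 'Q', 'J'] (at root)
Step 5 (down 2): focus=J path=2 depth=1 children=[] left=['N', 'Q'] right=[] parent=B
Step 6 (left): focus=Q path=1 depth=1 children=[] left=['N'] right=['J'] parent=B

Answer: Q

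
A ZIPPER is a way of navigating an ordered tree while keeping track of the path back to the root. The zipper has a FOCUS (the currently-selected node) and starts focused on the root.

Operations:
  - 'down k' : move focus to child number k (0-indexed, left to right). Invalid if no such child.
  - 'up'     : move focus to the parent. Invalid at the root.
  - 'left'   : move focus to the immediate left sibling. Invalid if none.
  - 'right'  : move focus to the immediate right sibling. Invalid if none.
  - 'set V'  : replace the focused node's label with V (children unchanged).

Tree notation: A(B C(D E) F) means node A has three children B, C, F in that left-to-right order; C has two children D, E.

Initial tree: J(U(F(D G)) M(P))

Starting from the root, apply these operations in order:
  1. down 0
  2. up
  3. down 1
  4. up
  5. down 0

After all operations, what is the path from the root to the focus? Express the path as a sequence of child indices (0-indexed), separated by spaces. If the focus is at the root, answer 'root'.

Answer: 0

Derivation:
Step 1 (down 0): focus=U path=0 depth=1 children=['F'] left=[] right=['M'] parent=J
Step 2 (up): focus=J path=root depth=0 children=['U', 'M'] (at root)
Step 3 (down 1): focus=M path=1 depth=1 children=['P'] left=['U'] right=[] parent=J
Step 4 (up): focus=J path=root depth=0 children=['U', 'M'] (at root)
Step 5 (down 0): focus=U path=0 depth=1 children=['F'] left=[] right=['M'] parent=J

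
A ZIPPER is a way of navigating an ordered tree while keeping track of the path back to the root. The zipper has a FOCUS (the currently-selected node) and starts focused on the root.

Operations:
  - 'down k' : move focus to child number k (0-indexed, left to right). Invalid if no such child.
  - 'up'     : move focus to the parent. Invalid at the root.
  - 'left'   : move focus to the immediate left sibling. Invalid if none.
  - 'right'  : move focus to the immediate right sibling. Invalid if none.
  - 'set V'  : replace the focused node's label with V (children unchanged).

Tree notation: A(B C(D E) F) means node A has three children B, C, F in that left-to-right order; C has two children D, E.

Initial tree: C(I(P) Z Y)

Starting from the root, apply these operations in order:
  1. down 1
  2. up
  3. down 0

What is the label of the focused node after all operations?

Answer: I

Derivation:
Step 1 (down 1): focus=Z path=1 depth=1 children=[] left=['I'] right=['Y'] parent=C
Step 2 (up): focus=C path=root depth=0 children=['I', 'Z', 'Y'] (at root)
Step 3 (down 0): focus=I path=0 depth=1 children=['P'] left=[] right=['Z', 'Y'] parent=C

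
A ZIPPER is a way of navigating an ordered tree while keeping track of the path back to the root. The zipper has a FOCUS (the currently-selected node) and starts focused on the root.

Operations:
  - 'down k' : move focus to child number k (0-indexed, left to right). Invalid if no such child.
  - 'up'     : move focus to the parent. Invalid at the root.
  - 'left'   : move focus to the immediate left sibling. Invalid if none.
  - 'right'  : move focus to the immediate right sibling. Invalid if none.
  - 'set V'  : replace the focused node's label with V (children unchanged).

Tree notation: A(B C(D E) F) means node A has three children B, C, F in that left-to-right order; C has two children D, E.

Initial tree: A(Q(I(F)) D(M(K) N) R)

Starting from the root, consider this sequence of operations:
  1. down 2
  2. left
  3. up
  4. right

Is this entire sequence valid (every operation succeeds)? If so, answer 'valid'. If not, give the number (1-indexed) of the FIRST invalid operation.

Answer: 4

Derivation:
Step 1 (down 2): focus=R path=2 depth=1 children=[] left=['Q', 'D'] right=[] parent=A
Step 2 (left): focus=D path=1 depth=1 children=['M', 'N'] left=['Q'] right=['R'] parent=A
Step 3 (up): focus=A path=root depth=0 children=['Q', 'D', 'R'] (at root)
Step 4 (right): INVALID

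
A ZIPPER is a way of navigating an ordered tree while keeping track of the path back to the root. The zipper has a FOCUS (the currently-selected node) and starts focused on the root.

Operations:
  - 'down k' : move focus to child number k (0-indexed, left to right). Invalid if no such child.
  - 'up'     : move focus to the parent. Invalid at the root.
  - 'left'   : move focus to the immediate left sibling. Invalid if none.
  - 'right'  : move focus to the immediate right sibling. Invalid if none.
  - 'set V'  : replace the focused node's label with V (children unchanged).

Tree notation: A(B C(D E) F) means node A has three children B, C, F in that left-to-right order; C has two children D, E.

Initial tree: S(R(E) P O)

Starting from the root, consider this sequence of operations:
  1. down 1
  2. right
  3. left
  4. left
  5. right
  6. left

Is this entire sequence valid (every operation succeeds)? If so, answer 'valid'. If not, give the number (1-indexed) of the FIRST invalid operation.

Step 1 (down 1): focus=P path=1 depth=1 children=[] left=['R'] right=['O'] parent=S
Step 2 (right): focus=O path=2 depth=1 children=[] left=['R', 'P'] right=[] parent=S
Step 3 (left): focus=P path=1 depth=1 children=[] left=['R'] right=['O'] parent=S
Step 4 (left): focus=R path=0 depth=1 children=['E'] left=[] right=['P', 'O'] parent=S
Step 5 (right): focus=P path=1 depth=1 children=[] left=['R'] right=['O'] parent=S
Step 6 (left): focus=R path=0 depth=1 children=['E'] left=[] right=['P', 'O'] parent=S

Answer: valid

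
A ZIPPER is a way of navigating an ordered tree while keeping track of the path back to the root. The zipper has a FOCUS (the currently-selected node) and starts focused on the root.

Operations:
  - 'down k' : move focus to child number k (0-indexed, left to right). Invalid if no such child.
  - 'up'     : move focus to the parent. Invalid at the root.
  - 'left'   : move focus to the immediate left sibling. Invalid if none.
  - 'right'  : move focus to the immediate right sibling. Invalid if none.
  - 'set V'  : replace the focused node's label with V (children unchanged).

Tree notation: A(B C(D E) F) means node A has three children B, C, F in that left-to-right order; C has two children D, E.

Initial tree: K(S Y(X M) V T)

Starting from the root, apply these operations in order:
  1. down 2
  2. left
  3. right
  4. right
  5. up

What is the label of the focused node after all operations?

Answer: K

Derivation:
Step 1 (down 2): focus=V path=2 depth=1 children=[] left=['S', 'Y'] right=['T'] parent=K
Step 2 (left): focus=Y path=1 depth=1 children=['X', 'M'] left=['S'] right=['V', 'T'] parent=K
Step 3 (right): focus=V path=2 depth=1 children=[] left=['S', 'Y'] right=['T'] parent=K
Step 4 (right): focus=T path=3 depth=1 children=[] left=['S', 'Y', 'V'] right=[] parent=K
Step 5 (up): focus=K path=root depth=0 children=['S', 'Y', 'V', 'T'] (at root)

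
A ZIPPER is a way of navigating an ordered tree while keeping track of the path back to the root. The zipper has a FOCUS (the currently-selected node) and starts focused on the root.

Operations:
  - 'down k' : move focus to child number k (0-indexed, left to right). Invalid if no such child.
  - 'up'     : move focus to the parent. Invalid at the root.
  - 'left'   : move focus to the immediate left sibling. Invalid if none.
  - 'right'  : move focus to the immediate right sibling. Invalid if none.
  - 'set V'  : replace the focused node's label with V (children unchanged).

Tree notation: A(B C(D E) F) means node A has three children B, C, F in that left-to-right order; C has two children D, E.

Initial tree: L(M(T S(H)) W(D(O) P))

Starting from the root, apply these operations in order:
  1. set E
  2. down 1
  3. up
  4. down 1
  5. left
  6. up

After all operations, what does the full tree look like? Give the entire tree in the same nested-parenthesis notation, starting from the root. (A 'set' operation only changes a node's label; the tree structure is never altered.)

Answer: E(M(T S(H)) W(D(O) P))

Derivation:
Step 1 (set E): focus=E path=root depth=0 children=['M', 'W'] (at root)
Step 2 (down 1): focus=W path=1 depth=1 children=['D', 'P'] left=['M'] right=[] parent=E
Step 3 (up): focus=E path=root depth=0 children=['M', 'W'] (at root)
Step 4 (down 1): focus=W path=1 depth=1 children=['D', 'P'] left=['M'] right=[] parent=E
Step 5 (left): focus=M path=0 depth=1 children=['T', 'S'] left=[] right=['W'] parent=E
Step 6 (up): focus=E path=root depth=0 children=['M', 'W'] (at root)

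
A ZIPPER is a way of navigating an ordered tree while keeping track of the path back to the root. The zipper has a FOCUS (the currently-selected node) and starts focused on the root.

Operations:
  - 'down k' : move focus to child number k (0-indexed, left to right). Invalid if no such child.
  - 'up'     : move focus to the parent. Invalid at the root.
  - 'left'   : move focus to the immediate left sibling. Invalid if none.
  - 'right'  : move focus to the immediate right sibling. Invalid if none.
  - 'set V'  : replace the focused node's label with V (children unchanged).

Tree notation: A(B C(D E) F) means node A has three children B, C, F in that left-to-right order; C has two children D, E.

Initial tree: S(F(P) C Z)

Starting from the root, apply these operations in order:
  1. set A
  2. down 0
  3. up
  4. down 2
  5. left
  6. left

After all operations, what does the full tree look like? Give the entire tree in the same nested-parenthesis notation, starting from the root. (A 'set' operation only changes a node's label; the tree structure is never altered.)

Answer: A(F(P) C Z)

Derivation:
Step 1 (set A): focus=A path=root depth=0 children=['F', 'C', 'Z'] (at root)
Step 2 (down 0): focus=F path=0 depth=1 children=['P'] left=[] right=['C', 'Z'] parent=A
Step 3 (up): focus=A path=root depth=0 children=['F', 'C', 'Z'] (at root)
Step 4 (down 2): focus=Z path=2 depth=1 children=[] left=['F', 'C'] right=[] parent=A
Step 5 (left): focus=C path=1 depth=1 children=[] left=['F'] right=['Z'] parent=A
Step 6 (left): focus=F path=0 depth=1 children=['P'] left=[] right=['C', 'Z'] parent=A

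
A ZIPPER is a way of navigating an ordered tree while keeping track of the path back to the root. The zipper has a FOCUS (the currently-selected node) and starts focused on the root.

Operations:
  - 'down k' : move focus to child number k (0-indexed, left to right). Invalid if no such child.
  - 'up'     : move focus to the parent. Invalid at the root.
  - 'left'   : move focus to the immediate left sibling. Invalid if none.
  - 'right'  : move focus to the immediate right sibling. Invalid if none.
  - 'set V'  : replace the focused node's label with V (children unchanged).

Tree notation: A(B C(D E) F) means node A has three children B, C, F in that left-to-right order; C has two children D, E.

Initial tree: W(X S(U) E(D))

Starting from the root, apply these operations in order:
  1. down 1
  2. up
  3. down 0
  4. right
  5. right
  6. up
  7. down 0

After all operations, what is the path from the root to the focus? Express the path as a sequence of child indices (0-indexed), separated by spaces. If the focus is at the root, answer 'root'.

Answer: 0

Derivation:
Step 1 (down 1): focus=S path=1 depth=1 children=['U'] left=['X'] right=['E'] parent=W
Step 2 (up): focus=W path=root depth=0 children=['X', 'S', 'E'] (at root)
Step 3 (down 0): focus=X path=0 depth=1 children=[] left=[] right=['S', 'E'] parent=W
Step 4 (right): focus=S path=1 depth=1 children=['U'] left=['X'] right=['E'] parent=W
Step 5 (right): focus=E path=2 depth=1 children=['D'] left=['X', 'S'] right=[] parent=W
Step 6 (up): focus=W path=root depth=0 children=['X', 'S', 'E'] (at root)
Step 7 (down 0): focus=X path=0 depth=1 children=[] left=[] right=['S', 'E'] parent=W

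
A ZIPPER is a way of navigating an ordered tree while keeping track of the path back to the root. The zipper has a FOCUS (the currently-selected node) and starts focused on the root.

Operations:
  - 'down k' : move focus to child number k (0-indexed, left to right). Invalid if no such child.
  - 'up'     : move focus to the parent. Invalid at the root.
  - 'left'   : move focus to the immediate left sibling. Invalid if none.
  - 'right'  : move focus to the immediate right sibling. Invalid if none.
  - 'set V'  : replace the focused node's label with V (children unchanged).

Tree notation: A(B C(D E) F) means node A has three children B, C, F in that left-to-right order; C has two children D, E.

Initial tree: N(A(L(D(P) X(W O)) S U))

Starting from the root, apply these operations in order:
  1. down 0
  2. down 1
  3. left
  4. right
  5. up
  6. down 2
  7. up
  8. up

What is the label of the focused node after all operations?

Answer: N

Derivation:
Step 1 (down 0): focus=A path=0 depth=1 children=['L', 'S', 'U'] left=[] right=[] parent=N
Step 2 (down 1): focus=S path=0/1 depth=2 children=[] left=['L'] right=['U'] parent=A
Step 3 (left): focus=L path=0/0 depth=2 children=['D', 'X'] left=[] right=['S', 'U'] parent=A
Step 4 (right): focus=S path=0/1 depth=2 children=[] left=['L'] right=['U'] parent=A
Step 5 (up): focus=A path=0 depth=1 children=['L', 'S', 'U'] left=[] right=[] parent=N
Step 6 (down 2): focus=U path=0/2 depth=2 children=[] left=['L', 'S'] right=[] parent=A
Step 7 (up): focus=A path=0 depth=1 children=['L', 'S', 'U'] left=[] right=[] parent=N
Step 8 (up): focus=N path=root depth=0 children=['A'] (at root)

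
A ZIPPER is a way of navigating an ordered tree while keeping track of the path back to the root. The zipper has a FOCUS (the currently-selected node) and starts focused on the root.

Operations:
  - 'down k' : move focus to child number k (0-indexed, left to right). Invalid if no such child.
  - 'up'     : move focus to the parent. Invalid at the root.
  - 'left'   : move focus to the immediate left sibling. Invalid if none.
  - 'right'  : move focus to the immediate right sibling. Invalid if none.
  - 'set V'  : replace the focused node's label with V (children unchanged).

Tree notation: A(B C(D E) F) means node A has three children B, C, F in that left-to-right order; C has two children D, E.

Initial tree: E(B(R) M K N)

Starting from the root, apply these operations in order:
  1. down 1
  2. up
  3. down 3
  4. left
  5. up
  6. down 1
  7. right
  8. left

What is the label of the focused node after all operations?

Answer: M

Derivation:
Step 1 (down 1): focus=M path=1 depth=1 children=[] left=['B'] right=['K', 'N'] parent=E
Step 2 (up): focus=E path=root depth=0 children=['B', 'M', 'K', 'N'] (at root)
Step 3 (down 3): focus=N path=3 depth=1 children=[] left=['B', 'M', 'K'] right=[] parent=E
Step 4 (left): focus=K path=2 depth=1 children=[] left=['B', 'M'] right=['N'] parent=E
Step 5 (up): focus=E path=root depth=0 children=['B', 'M', 'K', 'N'] (at root)
Step 6 (down 1): focus=M path=1 depth=1 children=[] left=['B'] right=['K', 'N'] parent=E
Step 7 (right): focus=K path=2 depth=1 children=[] left=['B', 'M'] right=['N'] parent=E
Step 8 (left): focus=M path=1 depth=1 children=[] left=['B'] right=['K', 'N'] parent=E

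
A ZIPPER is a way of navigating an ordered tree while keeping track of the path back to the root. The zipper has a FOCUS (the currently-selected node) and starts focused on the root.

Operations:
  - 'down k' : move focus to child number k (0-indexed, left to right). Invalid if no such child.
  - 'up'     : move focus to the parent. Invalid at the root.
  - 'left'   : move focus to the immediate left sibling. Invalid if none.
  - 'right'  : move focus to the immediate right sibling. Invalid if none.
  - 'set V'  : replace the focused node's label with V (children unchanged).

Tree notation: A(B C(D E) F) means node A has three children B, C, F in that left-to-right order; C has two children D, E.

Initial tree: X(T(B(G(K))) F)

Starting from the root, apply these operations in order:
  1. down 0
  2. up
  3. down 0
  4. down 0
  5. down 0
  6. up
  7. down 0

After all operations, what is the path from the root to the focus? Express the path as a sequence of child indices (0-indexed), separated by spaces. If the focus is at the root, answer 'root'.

Answer: 0 0 0

Derivation:
Step 1 (down 0): focus=T path=0 depth=1 children=['B'] left=[] right=['F'] parent=X
Step 2 (up): focus=X path=root depth=0 children=['T', 'F'] (at root)
Step 3 (down 0): focus=T path=0 depth=1 children=['B'] left=[] right=['F'] parent=X
Step 4 (down 0): focus=B path=0/0 depth=2 children=['G'] left=[] right=[] parent=T
Step 5 (down 0): focus=G path=0/0/0 depth=3 children=['K'] left=[] right=[] parent=B
Step 6 (up): focus=B path=0/0 depth=2 children=['G'] left=[] right=[] parent=T
Step 7 (down 0): focus=G path=0/0/0 depth=3 children=['K'] left=[] right=[] parent=B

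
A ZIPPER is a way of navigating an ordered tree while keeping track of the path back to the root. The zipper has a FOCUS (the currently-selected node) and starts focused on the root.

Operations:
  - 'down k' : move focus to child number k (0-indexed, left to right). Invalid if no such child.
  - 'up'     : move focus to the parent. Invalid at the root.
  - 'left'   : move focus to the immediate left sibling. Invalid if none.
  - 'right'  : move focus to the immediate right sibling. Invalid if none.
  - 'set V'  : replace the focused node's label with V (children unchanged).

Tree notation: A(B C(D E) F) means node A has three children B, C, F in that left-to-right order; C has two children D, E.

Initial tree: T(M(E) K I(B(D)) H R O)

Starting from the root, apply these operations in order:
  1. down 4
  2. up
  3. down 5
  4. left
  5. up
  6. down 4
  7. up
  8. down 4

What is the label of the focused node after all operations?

Step 1 (down 4): focus=R path=4 depth=1 children=[] left=['M', 'K', 'I', 'H'] right=['O'] parent=T
Step 2 (up): focus=T path=root depth=0 children=['M', 'K', 'I', 'H', 'R', 'O'] (at root)
Step 3 (down 5): focus=O path=5 depth=1 children=[] left=['M', 'K', 'I', 'H', 'R'] right=[] parent=T
Step 4 (left): focus=R path=4 depth=1 children=[] left=['M', 'K', 'I', 'H'] right=['O'] parent=T
Step 5 (up): focus=T path=root depth=0 children=['M', 'K', 'I', 'H', 'R', 'O'] (at root)
Step 6 (down 4): focus=R path=4 depth=1 children=[] left=['M', 'K', 'I', 'H'] right=['O'] parent=T
Step 7 (up): focus=T path=root depth=0 children=['M', 'K', 'I', 'H', 'R', 'O'] (at root)
Step 8 (down 4): focus=R path=4 depth=1 children=[] left=['M', 'K', 'I', 'H'] right=['O'] parent=T

Answer: R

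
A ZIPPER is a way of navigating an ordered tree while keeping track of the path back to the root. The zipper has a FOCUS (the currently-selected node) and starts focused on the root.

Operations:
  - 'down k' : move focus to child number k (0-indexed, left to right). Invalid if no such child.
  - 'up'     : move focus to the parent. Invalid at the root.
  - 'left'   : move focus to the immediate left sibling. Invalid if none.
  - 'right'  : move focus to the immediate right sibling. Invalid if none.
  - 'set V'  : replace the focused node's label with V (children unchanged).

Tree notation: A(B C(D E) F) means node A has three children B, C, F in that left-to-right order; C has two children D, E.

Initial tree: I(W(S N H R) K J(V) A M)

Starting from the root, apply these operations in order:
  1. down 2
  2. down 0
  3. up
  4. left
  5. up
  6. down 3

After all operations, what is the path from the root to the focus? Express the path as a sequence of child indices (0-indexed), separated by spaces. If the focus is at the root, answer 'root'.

Answer: 3

Derivation:
Step 1 (down 2): focus=J path=2 depth=1 children=['V'] left=['W', 'K'] right=['A', 'M'] parent=I
Step 2 (down 0): focus=V path=2/0 depth=2 children=[] left=[] right=[] parent=J
Step 3 (up): focus=J path=2 depth=1 children=['V'] left=['W', 'K'] right=['A', 'M'] parent=I
Step 4 (left): focus=K path=1 depth=1 children=[] left=['W'] right=['J', 'A', 'M'] parent=I
Step 5 (up): focus=I path=root depth=0 children=['W', 'K', 'J', 'A', 'M'] (at root)
Step 6 (down 3): focus=A path=3 depth=1 children=[] left=['W', 'K', 'J'] right=['M'] parent=I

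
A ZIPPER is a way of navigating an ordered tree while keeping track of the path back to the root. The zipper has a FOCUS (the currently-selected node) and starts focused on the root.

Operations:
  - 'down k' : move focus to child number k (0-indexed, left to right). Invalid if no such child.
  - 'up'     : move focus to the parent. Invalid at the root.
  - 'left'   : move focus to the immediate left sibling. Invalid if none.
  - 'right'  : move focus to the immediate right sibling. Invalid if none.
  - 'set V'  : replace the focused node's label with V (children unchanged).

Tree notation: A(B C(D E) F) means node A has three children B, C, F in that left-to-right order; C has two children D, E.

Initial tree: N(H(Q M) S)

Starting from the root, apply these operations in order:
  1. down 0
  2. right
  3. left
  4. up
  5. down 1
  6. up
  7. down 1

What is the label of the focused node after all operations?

Step 1 (down 0): focus=H path=0 depth=1 children=['Q', 'M'] left=[] right=['S'] parent=N
Step 2 (right): focus=S path=1 depth=1 children=[] left=['H'] right=[] parent=N
Step 3 (left): focus=H path=0 depth=1 children=['Q', 'M'] left=[] right=['S'] parent=N
Step 4 (up): focus=N path=root depth=0 children=['H', 'S'] (at root)
Step 5 (down 1): focus=S path=1 depth=1 children=[] left=['H'] right=[] parent=N
Step 6 (up): focus=N path=root depth=0 children=['H', 'S'] (at root)
Step 7 (down 1): focus=S path=1 depth=1 children=[] left=['H'] right=[] parent=N

Answer: S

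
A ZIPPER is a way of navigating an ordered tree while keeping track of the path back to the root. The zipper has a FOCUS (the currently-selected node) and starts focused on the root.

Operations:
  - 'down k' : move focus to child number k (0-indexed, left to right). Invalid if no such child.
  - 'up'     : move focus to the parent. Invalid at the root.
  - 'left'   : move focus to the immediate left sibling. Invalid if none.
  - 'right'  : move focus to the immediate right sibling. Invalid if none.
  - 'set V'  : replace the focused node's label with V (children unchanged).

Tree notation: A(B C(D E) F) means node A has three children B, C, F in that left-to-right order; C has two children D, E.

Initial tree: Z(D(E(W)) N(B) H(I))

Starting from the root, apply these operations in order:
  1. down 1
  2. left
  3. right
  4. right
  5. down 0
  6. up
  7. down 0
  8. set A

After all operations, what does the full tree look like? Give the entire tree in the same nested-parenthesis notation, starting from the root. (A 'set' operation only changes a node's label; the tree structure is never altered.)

Step 1 (down 1): focus=N path=1 depth=1 children=['B'] left=['D'] right=['H'] parent=Z
Step 2 (left): focus=D path=0 depth=1 children=['E'] left=[] right=['N', 'H'] parent=Z
Step 3 (right): focus=N path=1 depth=1 children=['B'] left=['D'] right=['H'] parent=Z
Step 4 (right): focus=H path=2 depth=1 children=['I'] left=['D', 'N'] right=[] parent=Z
Step 5 (down 0): focus=I path=2/0 depth=2 children=[] left=[] right=[] parent=H
Step 6 (up): focus=H path=2 depth=1 children=['I'] left=['D', 'N'] right=[] parent=Z
Step 7 (down 0): focus=I path=2/0 depth=2 children=[] left=[] right=[] parent=H
Step 8 (set A): focus=A path=2/0 depth=2 children=[] left=[] right=[] parent=H

Answer: Z(D(E(W)) N(B) H(A))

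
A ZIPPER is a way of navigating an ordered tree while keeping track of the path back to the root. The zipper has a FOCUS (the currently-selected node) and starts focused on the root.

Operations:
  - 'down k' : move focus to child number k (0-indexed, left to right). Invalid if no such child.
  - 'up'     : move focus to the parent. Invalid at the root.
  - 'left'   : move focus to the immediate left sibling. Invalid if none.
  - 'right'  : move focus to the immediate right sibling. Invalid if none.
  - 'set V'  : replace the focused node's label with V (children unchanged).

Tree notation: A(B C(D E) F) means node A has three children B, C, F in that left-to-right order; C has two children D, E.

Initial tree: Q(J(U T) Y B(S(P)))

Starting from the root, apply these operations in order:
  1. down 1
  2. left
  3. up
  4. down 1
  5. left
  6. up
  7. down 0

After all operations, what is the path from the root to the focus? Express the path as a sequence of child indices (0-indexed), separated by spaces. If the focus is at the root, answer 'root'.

Answer: 0

Derivation:
Step 1 (down 1): focus=Y path=1 depth=1 children=[] left=['J'] right=['B'] parent=Q
Step 2 (left): focus=J path=0 depth=1 children=['U', 'T'] left=[] right=['Y', 'B'] parent=Q
Step 3 (up): focus=Q path=root depth=0 children=['J', 'Y', 'B'] (at root)
Step 4 (down 1): focus=Y path=1 depth=1 children=[] left=['J'] right=['B'] parent=Q
Step 5 (left): focus=J path=0 depth=1 children=['U', 'T'] left=[] right=['Y', 'B'] parent=Q
Step 6 (up): focus=Q path=root depth=0 children=['J', 'Y', 'B'] (at root)
Step 7 (down 0): focus=J path=0 depth=1 children=['U', 'T'] left=[] right=['Y', 'B'] parent=Q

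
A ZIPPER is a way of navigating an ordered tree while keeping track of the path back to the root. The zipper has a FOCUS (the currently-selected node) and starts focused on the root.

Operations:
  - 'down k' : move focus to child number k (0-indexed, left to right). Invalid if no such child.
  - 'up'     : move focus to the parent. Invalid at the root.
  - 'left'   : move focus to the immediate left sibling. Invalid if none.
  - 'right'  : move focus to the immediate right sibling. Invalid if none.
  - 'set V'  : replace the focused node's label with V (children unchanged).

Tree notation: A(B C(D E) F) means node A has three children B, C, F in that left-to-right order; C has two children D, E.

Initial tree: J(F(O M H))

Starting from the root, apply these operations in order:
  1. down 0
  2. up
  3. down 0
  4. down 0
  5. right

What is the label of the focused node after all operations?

Answer: M

Derivation:
Step 1 (down 0): focus=F path=0 depth=1 children=['O', 'M', 'H'] left=[] right=[] parent=J
Step 2 (up): focus=J path=root depth=0 children=['F'] (at root)
Step 3 (down 0): focus=F path=0 depth=1 children=['O', 'M', 'H'] left=[] right=[] parent=J
Step 4 (down 0): focus=O path=0/0 depth=2 children=[] left=[] right=['M', 'H'] parent=F
Step 5 (right): focus=M path=0/1 depth=2 children=[] left=['O'] right=['H'] parent=F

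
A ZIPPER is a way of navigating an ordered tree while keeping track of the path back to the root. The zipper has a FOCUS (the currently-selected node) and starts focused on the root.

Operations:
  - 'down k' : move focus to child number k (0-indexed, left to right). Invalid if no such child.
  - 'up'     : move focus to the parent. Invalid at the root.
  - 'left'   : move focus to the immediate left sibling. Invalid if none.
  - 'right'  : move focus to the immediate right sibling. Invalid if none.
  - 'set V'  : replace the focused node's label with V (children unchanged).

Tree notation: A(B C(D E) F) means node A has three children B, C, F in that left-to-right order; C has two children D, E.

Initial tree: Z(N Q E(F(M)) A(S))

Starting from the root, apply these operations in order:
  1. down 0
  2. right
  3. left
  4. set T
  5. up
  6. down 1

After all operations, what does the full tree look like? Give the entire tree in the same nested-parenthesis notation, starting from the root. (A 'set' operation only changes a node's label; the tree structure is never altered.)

Answer: Z(T Q E(F(M)) A(S))

Derivation:
Step 1 (down 0): focus=N path=0 depth=1 children=[] left=[] right=['Q', 'E', 'A'] parent=Z
Step 2 (right): focus=Q path=1 depth=1 children=[] left=['N'] right=['E', 'A'] parent=Z
Step 3 (left): focus=N path=0 depth=1 children=[] left=[] right=['Q', 'E', 'A'] parent=Z
Step 4 (set T): focus=T path=0 depth=1 children=[] left=[] right=['Q', 'E', 'A'] parent=Z
Step 5 (up): focus=Z path=root depth=0 children=['T', 'Q', 'E', 'A'] (at root)
Step 6 (down 1): focus=Q path=1 depth=1 children=[] left=['T'] right=['E', 'A'] parent=Z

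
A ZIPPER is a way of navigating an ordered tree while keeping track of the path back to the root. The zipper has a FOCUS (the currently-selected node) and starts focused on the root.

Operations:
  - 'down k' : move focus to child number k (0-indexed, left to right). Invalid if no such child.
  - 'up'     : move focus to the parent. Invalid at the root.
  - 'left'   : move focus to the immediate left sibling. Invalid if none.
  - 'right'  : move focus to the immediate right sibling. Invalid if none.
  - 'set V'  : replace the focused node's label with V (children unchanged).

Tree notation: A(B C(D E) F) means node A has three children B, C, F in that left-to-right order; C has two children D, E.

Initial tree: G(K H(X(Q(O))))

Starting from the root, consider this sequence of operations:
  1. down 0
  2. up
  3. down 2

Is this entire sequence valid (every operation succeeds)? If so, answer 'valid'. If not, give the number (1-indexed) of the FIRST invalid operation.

Answer: 3

Derivation:
Step 1 (down 0): focus=K path=0 depth=1 children=[] left=[] right=['H'] parent=G
Step 2 (up): focus=G path=root depth=0 children=['K', 'H'] (at root)
Step 3 (down 2): INVALID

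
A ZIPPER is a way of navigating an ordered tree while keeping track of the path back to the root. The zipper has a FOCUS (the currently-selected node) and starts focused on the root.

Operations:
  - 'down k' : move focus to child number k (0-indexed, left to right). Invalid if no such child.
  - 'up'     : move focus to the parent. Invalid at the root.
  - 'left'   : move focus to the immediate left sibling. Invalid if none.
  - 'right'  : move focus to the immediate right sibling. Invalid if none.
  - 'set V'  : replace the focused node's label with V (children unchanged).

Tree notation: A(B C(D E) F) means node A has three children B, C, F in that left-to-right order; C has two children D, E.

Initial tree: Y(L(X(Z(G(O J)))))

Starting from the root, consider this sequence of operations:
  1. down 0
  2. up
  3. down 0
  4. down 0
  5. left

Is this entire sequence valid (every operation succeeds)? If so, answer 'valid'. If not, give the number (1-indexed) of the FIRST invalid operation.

Step 1 (down 0): focus=L path=0 depth=1 children=['X'] left=[] right=[] parent=Y
Step 2 (up): focus=Y path=root depth=0 children=['L'] (at root)
Step 3 (down 0): focus=L path=0 depth=1 children=['X'] left=[] right=[] parent=Y
Step 4 (down 0): focus=X path=0/0 depth=2 children=['Z'] left=[] right=[] parent=L
Step 5 (left): INVALID

Answer: 5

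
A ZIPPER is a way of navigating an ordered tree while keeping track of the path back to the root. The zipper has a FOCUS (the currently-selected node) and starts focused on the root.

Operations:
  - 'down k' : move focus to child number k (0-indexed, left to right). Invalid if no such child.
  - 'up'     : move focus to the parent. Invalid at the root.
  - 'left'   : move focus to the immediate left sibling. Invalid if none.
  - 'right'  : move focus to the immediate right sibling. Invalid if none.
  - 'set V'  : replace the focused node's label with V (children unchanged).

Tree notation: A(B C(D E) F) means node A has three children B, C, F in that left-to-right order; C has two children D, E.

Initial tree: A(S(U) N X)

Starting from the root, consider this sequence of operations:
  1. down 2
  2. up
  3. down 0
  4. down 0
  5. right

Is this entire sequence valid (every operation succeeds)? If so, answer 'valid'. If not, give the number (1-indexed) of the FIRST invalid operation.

Answer: 5

Derivation:
Step 1 (down 2): focus=X path=2 depth=1 children=[] left=['S', 'N'] right=[] parent=A
Step 2 (up): focus=A path=root depth=0 children=['S', 'N', 'X'] (at root)
Step 3 (down 0): focus=S path=0 depth=1 children=['U'] left=[] right=['N', 'X'] parent=A
Step 4 (down 0): focus=U path=0/0 depth=2 children=[] left=[] right=[] parent=S
Step 5 (right): INVALID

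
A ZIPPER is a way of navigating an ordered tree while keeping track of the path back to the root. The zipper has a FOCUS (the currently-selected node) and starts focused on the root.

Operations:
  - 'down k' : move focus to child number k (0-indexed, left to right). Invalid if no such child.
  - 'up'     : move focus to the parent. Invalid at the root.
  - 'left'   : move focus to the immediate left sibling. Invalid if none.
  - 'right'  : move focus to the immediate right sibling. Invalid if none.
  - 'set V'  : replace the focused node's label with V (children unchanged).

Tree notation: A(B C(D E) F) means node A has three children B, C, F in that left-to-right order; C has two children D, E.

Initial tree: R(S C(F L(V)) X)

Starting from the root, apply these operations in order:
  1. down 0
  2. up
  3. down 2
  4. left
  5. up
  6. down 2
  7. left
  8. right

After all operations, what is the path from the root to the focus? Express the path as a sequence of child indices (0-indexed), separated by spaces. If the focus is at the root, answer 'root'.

Step 1 (down 0): focus=S path=0 depth=1 children=[] left=[] right=['C', 'X'] parent=R
Step 2 (up): focus=R path=root depth=0 children=['S', 'C', 'X'] (at root)
Step 3 (down 2): focus=X path=2 depth=1 children=[] left=['S', 'C'] right=[] parent=R
Step 4 (left): focus=C path=1 depth=1 children=['F', 'L'] left=['S'] right=['X'] parent=R
Step 5 (up): focus=R path=root depth=0 children=['S', 'C', 'X'] (at root)
Step 6 (down 2): focus=X path=2 depth=1 children=[] left=['S', 'C'] right=[] parent=R
Step 7 (left): focus=C path=1 depth=1 children=['F', 'L'] left=['S'] right=['X'] parent=R
Step 8 (right): focus=X path=2 depth=1 children=[] left=['S', 'C'] right=[] parent=R

Answer: 2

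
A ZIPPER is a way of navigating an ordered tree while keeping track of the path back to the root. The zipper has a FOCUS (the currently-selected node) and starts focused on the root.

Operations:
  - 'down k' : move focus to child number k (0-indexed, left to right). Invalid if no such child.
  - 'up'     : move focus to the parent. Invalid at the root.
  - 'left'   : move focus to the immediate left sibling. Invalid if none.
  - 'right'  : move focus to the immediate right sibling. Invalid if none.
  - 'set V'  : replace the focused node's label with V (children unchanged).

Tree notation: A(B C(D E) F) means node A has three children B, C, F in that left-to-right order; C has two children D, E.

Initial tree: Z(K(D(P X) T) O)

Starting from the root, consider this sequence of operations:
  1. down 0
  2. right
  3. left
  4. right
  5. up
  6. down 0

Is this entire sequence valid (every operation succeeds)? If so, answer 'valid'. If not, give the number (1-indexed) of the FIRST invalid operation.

Step 1 (down 0): focus=K path=0 depth=1 children=['D', 'T'] left=[] right=['O'] parent=Z
Step 2 (right): focus=O path=1 depth=1 children=[] left=['K'] right=[] parent=Z
Step 3 (left): focus=K path=0 depth=1 children=['D', 'T'] left=[] right=['O'] parent=Z
Step 4 (right): focus=O path=1 depth=1 children=[] left=['K'] right=[] parent=Z
Step 5 (up): focus=Z path=root depth=0 children=['K', 'O'] (at root)
Step 6 (down 0): focus=K path=0 depth=1 children=['D', 'T'] left=[] right=['O'] parent=Z

Answer: valid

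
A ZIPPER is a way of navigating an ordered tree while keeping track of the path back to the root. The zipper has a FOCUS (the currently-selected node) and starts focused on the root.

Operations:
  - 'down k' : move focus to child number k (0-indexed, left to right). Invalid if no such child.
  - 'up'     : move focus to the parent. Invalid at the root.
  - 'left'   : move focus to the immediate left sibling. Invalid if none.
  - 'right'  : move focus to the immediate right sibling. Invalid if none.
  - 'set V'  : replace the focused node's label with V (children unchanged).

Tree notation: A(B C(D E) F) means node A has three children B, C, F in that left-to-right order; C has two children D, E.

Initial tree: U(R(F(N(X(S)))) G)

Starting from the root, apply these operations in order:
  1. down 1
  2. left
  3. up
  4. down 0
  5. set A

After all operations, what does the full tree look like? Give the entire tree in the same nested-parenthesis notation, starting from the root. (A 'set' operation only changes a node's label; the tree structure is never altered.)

Step 1 (down 1): focus=G path=1 depth=1 children=[] left=['R'] right=[] parent=U
Step 2 (left): focus=R path=0 depth=1 children=['F'] left=[] right=['G'] parent=U
Step 3 (up): focus=U path=root depth=0 children=['R', 'G'] (at root)
Step 4 (down 0): focus=R path=0 depth=1 children=['F'] left=[] right=['G'] parent=U
Step 5 (set A): focus=A path=0 depth=1 children=['F'] left=[] right=['G'] parent=U

Answer: U(A(F(N(X(S)))) G)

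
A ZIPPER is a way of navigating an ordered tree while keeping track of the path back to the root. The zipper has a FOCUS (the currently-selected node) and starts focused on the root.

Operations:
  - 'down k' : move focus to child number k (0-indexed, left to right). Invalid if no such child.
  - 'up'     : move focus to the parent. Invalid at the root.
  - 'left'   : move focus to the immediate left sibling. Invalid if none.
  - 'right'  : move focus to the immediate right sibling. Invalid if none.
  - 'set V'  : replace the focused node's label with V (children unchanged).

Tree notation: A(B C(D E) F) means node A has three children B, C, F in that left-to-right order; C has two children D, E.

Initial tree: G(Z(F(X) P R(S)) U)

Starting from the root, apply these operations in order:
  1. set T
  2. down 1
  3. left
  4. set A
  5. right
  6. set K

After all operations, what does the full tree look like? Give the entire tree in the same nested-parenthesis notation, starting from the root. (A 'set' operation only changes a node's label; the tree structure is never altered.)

Step 1 (set T): focus=T path=root depth=0 children=['Z', 'U'] (at root)
Step 2 (down 1): focus=U path=1 depth=1 children=[] left=['Z'] right=[] parent=T
Step 3 (left): focus=Z path=0 depth=1 children=['F', 'P', 'R'] left=[] right=['U'] parent=T
Step 4 (set A): focus=A path=0 depth=1 children=['F', 'P', 'R'] left=[] right=['U'] parent=T
Step 5 (right): focus=U path=1 depth=1 children=[] left=['A'] right=[] parent=T
Step 6 (set K): focus=K path=1 depth=1 children=[] left=['A'] right=[] parent=T

Answer: T(A(F(X) P R(S)) K)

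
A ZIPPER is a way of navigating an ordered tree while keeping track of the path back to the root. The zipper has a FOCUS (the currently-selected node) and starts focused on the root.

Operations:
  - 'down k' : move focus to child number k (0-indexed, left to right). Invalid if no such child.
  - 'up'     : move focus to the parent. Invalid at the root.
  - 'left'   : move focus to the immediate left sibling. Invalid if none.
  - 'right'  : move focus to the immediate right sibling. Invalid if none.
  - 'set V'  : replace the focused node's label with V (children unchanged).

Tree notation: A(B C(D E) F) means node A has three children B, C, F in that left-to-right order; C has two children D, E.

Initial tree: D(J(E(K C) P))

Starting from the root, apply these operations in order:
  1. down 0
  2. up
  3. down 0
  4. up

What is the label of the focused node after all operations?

Answer: D

Derivation:
Step 1 (down 0): focus=J path=0 depth=1 children=['E', 'P'] left=[] right=[] parent=D
Step 2 (up): focus=D path=root depth=0 children=['J'] (at root)
Step 3 (down 0): focus=J path=0 depth=1 children=['E', 'P'] left=[] right=[] parent=D
Step 4 (up): focus=D path=root depth=0 children=['J'] (at root)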